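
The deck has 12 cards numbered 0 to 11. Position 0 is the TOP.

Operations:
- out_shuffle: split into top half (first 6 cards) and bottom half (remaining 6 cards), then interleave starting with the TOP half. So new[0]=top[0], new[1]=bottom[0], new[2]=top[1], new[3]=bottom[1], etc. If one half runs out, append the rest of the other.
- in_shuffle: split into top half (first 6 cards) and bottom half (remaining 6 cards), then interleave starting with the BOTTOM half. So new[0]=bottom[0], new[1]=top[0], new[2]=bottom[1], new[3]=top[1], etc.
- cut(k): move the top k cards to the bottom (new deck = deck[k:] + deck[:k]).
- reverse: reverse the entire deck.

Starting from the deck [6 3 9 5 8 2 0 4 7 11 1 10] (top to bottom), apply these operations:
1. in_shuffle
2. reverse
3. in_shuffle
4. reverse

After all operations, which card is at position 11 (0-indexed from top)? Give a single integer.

Answer: 9

Derivation:
After op 1 (in_shuffle): [0 6 4 3 7 9 11 5 1 8 10 2]
After op 2 (reverse): [2 10 8 1 5 11 9 7 3 4 6 0]
After op 3 (in_shuffle): [9 2 7 10 3 8 4 1 6 5 0 11]
After op 4 (reverse): [11 0 5 6 1 4 8 3 10 7 2 9]
Position 11: card 9.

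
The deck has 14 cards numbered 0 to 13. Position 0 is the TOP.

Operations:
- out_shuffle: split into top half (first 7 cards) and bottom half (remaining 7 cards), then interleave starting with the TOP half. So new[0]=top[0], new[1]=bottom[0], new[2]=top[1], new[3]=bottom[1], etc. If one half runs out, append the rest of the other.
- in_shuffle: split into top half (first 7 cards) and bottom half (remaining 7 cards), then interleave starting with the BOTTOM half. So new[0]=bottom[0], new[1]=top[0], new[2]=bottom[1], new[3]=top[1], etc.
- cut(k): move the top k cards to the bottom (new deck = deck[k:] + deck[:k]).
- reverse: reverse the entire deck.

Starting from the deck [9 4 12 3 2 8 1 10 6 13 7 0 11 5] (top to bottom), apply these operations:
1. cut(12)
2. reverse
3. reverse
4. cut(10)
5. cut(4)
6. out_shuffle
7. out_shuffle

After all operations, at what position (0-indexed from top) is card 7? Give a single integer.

After op 1 (cut(12)): [11 5 9 4 12 3 2 8 1 10 6 13 7 0]
After op 2 (reverse): [0 7 13 6 10 1 8 2 3 12 4 9 5 11]
After op 3 (reverse): [11 5 9 4 12 3 2 8 1 10 6 13 7 0]
After op 4 (cut(10)): [6 13 7 0 11 5 9 4 12 3 2 8 1 10]
After op 5 (cut(4)): [11 5 9 4 12 3 2 8 1 10 6 13 7 0]
After op 6 (out_shuffle): [11 8 5 1 9 10 4 6 12 13 3 7 2 0]
After op 7 (out_shuffle): [11 6 8 12 5 13 1 3 9 7 10 2 4 0]
Card 7 is at position 9.

Answer: 9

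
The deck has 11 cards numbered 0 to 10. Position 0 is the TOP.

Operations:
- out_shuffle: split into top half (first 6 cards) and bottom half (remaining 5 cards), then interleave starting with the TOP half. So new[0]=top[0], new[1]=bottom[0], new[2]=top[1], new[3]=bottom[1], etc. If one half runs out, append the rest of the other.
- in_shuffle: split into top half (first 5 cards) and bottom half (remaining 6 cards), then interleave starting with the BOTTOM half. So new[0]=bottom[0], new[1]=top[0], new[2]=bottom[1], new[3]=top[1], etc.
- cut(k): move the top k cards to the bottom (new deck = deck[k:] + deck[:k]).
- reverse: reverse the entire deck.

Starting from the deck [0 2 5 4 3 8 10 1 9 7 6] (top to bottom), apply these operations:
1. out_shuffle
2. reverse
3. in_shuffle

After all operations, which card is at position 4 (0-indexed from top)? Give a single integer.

After op 1 (out_shuffle): [0 10 2 1 5 9 4 7 3 6 8]
After op 2 (reverse): [8 6 3 7 4 9 5 1 2 10 0]
After op 3 (in_shuffle): [9 8 5 6 1 3 2 7 10 4 0]
Position 4: card 1.

Answer: 1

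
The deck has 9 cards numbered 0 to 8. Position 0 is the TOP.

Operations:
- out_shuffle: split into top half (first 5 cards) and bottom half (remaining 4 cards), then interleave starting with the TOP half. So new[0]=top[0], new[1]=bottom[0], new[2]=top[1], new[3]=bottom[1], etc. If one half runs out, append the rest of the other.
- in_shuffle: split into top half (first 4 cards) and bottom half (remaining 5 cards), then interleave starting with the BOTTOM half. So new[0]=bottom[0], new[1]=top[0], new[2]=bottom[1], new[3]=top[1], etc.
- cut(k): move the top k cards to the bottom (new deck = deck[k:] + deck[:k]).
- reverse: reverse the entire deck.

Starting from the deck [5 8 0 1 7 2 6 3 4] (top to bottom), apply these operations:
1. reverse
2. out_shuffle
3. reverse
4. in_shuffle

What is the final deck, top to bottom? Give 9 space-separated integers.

After op 1 (reverse): [4 3 6 2 7 1 0 8 5]
After op 2 (out_shuffle): [4 1 3 0 6 8 2 5 7]
After op 3 (reverse): [7 5 2 8 6 0 3 1 4]
After op 4 (in_shuffle): [6 7 0 5 3 2 1 8 4]

Answer: 6 7 0 5 3 2 1 8 4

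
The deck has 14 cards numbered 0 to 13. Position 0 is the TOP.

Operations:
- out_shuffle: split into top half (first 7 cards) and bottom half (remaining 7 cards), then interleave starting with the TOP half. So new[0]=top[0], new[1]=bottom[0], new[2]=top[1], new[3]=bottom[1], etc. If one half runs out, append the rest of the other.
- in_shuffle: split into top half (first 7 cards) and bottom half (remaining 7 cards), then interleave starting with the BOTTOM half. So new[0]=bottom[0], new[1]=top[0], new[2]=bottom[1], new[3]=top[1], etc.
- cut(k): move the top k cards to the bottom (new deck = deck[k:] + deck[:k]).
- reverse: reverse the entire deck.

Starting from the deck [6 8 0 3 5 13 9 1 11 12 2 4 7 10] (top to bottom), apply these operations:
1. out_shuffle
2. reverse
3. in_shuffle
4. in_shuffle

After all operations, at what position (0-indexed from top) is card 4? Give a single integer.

After op 1 (out_shuffle): [6 1 8 11 0 12 3 2 5 4 13 7 9 10]
After op 2 (reverse): [10 9 7 13 4 5 2 3 12 0 11 8 1 6]
After op 3 (in_shuffle): [3 10 12 9 0 7 11 13 8 4 1 5 6 2]
After op 4 (in_shuffle): [13 3 8 10 4 12 1 9 5 0 6 7 2 11]
Card 4 is at position 4.

Answer: 4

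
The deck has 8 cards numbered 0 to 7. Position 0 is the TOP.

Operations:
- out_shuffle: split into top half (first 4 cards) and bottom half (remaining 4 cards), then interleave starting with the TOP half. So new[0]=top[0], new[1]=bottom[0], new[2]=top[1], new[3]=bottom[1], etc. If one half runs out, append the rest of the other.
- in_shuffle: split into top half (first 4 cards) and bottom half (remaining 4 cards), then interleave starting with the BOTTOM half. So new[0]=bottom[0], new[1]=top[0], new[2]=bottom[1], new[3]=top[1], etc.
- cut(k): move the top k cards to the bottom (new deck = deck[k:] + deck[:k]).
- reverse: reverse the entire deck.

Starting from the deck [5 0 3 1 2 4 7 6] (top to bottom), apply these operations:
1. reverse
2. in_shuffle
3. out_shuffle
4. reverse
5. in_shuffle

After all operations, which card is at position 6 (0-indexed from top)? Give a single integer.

Answer: 1

Derivation:
After op 1 (reverse): [6 7 4 2 1 3 0 5]
After op 2 (in_shuffle): [1 6 3 7 0 4 5 2]
After op 3 (out_shuffle): [1 0 6 4 3 5 7 2]
After op 4 (reverse): [2 7 5 3 4 6 0 1]
After op 5 (in_shuffle): [4 2 6 7 0 5 1 3]
Position 6: card 1.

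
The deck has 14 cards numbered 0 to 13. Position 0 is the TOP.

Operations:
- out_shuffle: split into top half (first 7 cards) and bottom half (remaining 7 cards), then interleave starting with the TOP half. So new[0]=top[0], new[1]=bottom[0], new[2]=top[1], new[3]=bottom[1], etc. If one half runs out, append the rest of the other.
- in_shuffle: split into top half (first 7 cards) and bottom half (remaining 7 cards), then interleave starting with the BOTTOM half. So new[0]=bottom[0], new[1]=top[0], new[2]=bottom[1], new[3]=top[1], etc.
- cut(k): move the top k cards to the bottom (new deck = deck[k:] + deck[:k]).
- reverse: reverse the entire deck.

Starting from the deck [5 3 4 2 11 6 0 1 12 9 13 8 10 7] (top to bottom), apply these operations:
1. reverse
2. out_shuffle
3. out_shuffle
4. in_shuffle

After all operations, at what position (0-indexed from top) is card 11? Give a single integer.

Answer: 6

Derivation:
After op 1 (reverse): [7 10 8 13 9 12 1 0 6 11 2 4 3 5]
After op 2 (out_shuffle): [7 0 10 6 8 11 13 2 9 4 12 3 1 5]
After op 3 (out_shuffle): [7 2 0 9 10 4 6 12 8 3 11 1 13 5]
After op 4 (in_shuffle): [12 7 8 2 3 0 11 9 1 10 13 4 5 6]
Card 11 is at position 6.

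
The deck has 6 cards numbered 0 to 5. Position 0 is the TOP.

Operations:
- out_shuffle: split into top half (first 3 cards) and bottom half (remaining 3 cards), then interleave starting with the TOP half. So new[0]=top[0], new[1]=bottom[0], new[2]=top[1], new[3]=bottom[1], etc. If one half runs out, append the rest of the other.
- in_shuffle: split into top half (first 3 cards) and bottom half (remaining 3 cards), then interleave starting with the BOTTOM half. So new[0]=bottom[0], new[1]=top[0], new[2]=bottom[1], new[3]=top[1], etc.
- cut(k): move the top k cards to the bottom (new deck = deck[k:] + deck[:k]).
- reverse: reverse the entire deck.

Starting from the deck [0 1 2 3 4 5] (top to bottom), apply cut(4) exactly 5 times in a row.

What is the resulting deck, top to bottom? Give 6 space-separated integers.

Answer: 2 3 4 5 0 1

Derivation:
After op 1 (cut(4)): [4 5 0 1 2 3]
After op 2 (cut(4)): [2 3 4 5 0 1]
After op 3 (cut(4)): [0 1 2 3 4 5]
After op 4 (cut(4)): [4 5 0 1 2 3]
After op 5 (cut(4)): [2 3 4 5 0 1]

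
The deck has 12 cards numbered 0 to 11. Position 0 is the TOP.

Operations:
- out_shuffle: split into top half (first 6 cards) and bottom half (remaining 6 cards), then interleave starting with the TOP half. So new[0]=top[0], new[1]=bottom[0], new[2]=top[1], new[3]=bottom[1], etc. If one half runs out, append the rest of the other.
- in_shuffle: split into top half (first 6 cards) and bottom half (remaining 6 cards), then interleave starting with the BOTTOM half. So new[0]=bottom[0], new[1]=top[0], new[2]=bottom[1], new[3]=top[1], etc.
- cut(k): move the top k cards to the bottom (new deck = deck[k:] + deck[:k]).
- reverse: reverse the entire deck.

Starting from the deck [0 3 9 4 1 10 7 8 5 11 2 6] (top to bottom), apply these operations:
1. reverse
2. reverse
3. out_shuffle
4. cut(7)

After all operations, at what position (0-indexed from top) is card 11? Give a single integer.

After op 1 (reverse): [6 2 11 5 8 7 10 1 4 9 3 0]
After op 2 (reverse): [0 3 9 4 1 10 7 8 5 11 2 6]
After op 3 (out_shuffle): [0 7 3 8 9 5 4 11 1 2 10 6]
After op 4 (cut(7)): [11 1 2 10 6 0 7 3 8 9 5 4]
Card 11 is at position 0.

Answer: 0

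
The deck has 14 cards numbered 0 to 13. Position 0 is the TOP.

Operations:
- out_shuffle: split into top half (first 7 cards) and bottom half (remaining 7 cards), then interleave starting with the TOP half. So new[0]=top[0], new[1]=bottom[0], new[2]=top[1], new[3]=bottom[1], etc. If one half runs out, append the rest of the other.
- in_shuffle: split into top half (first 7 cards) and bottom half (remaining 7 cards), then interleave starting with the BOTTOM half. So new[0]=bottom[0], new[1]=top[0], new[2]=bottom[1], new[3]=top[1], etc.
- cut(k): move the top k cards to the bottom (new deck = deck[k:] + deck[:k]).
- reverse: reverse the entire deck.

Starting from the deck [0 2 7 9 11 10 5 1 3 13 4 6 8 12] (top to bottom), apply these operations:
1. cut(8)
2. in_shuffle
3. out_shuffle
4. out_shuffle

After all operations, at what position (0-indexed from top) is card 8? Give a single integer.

After op 1 (cut(8)): [3 13 4 6 8 12 0 2 7 9 11 10 5 1]
After op 2 (in_shuffle): [2 3 7 13 9 4 11 6 10 8 5 12 1 0]
After op 3 (out_shuffle): [2 6 3 10 7 8 13 5 9 12 4 1 11 0]
After op 4 (out_shuffle): [2 5 6 9 3 12 10 4 7 1 8 11 13 0]
Card 8 is at position 10.

Answer: 10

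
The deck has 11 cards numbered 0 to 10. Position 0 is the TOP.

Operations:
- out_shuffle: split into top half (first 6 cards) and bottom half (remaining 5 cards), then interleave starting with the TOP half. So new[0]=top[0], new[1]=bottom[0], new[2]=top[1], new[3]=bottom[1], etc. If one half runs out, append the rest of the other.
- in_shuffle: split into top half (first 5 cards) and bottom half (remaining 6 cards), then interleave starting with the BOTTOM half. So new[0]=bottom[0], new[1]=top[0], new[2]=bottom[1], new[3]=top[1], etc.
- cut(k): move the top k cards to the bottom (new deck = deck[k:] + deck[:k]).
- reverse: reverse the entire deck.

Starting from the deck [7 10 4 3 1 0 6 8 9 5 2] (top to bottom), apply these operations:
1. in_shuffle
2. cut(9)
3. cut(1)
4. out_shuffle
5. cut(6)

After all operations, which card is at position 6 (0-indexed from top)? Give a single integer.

Answer: 4

Derivation:
After op 1 (in_shuffle): [0 7 6 10 8 4 9 3 5 1 2]
After op 2 (cut(9)): [1 2 0 7 6 10 8 4 9 3 5]
After op 3 (cut(1)): [2 0 7 6 10 8 4 9 3 5 1]
After op 4 (out_shuffle): [2 4 0 9 7 3 6 5 10 1 8]
After op 5 (cut(6)): [6 5 10 1 8 2 4 0 9 7 3]
Position 6: card 4.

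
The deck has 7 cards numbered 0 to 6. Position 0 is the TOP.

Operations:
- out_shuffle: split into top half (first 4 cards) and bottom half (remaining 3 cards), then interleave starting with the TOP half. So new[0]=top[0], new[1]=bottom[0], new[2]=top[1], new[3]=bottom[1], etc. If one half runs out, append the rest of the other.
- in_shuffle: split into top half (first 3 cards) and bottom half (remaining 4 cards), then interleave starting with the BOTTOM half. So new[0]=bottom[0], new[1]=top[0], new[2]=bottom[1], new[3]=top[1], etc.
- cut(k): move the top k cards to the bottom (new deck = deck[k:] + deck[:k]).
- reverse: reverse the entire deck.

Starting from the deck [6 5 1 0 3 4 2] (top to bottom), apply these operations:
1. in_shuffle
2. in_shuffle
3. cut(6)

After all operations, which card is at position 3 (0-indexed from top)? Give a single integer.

Answer: 4

Derivation:
After op 1 (in_shuffle): [0 6 3 5 4 1 2]
After op 2 (in_shuffle): [5 0 4 6 1 3 2]
After op 3 (cut(6)): [2 5 0 4 6 1 3]
Position 3: card 4.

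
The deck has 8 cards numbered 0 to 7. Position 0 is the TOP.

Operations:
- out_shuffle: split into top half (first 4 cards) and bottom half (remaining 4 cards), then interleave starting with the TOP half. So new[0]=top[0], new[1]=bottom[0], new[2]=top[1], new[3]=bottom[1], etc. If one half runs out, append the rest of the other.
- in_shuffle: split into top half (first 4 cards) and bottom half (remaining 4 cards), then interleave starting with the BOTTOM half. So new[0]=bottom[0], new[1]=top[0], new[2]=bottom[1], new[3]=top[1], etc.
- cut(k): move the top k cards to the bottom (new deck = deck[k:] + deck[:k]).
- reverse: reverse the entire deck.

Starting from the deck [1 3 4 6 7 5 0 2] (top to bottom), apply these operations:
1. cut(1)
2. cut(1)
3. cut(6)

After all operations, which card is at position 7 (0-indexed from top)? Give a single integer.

After op 1 (cut(1)): [3 4 6 7 5 0 2 1]
After op 2 (cut(1)): [4 6 7 5 0 2 1 3]
After op 3 (cut(6)): [1 3 4 6 7 5 0 2]
Position 7: card 2.

Answer: 2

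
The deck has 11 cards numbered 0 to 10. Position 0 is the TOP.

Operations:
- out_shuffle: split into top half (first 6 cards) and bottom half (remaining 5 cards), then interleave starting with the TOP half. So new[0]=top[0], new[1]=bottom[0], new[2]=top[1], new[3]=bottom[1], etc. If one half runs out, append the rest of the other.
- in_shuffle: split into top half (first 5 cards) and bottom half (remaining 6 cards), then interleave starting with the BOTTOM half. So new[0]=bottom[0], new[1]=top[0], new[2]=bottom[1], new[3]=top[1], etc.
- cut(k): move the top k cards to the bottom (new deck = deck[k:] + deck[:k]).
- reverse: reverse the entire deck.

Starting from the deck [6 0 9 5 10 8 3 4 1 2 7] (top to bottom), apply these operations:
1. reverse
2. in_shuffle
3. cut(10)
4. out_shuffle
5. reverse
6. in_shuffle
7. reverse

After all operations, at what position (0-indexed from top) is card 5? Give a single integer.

Answer: 9

Derivation:
After op 1 (reverse): [7 2 1 4 3 8 10 5 9 0 6]
After op 2 (in_shuffle): [8 7 10 2 5 1 9 4 0 3 6]
After op 3 (cut(10)): [6 8 7 10 2 5 1 9 4 0 3]
After op 4 (out_shuffle): [6 1 8 9 7 4 10 0 2 3 5]
After op 5 (reverse): [5 3 2 0 10 4 7 9 8 1 6]
After op 6 (in_shuffle): [4 5 7 3 9 2 8 0 1 10 6]
After op 7 (reverse): [6 10 1 0 8 2 9 3 7 5 4]
Card 5 is at position 9.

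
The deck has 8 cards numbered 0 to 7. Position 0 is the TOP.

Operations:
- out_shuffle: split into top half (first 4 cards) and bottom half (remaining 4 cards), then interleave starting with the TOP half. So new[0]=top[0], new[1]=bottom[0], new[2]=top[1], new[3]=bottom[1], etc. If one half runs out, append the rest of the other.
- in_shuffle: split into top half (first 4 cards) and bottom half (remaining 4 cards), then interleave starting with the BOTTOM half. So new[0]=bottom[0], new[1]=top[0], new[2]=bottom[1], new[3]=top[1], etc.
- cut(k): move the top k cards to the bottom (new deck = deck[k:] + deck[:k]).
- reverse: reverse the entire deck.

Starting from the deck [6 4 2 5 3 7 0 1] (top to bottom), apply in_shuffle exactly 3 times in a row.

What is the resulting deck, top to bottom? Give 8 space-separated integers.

Answer: 1 0 7 3 5 2 4 6

Derivation:
After op 1 (in_shuffle): [3 6 7 4 0 2 1 5]
After op 2 (in_shuffle): [0 3 2 6 1 7 5 4]
After op 3 (in_shuffle): [1 0 7 3 5 2 4 6]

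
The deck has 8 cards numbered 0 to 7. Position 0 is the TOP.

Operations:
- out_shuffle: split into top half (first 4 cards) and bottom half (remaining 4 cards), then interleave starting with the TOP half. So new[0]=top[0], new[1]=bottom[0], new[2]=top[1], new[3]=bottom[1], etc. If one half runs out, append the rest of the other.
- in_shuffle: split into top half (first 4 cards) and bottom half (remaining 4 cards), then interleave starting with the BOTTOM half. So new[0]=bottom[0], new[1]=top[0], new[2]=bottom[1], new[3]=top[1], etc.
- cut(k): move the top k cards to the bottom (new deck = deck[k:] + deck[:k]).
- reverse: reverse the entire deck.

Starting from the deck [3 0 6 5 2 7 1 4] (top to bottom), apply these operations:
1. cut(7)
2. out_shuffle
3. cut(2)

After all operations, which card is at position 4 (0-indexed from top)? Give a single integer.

Answer: 6

Derivation:
After op 1 (cut(7)): [4 3 0 6 5 2 7 1]
After op 2 (out_shuffle): [4 5 3 2 0 7 6 1]
After op 3 (cut(2)): [3 2 0 7 6 1 4 5]
Position 4: card 6.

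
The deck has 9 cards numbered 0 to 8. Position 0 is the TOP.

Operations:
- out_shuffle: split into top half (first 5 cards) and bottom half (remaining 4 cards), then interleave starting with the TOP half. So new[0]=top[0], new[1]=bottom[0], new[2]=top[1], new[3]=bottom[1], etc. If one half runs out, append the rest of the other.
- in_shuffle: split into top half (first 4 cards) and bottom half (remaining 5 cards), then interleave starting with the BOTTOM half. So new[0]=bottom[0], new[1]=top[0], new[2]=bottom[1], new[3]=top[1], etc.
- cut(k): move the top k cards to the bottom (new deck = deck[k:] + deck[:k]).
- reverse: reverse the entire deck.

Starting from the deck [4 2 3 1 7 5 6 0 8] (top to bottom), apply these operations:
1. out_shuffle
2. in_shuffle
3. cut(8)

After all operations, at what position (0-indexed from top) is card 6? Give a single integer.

After op 1 (out_shuffle): [4 5 2 6 3 0 1 8 7]
After op 2 (in_shuffle): [3 4 0 5 1 2 8 6 7]
After op 3 (cut(8)): [7 3 4 0 5 1 2 8 6]
Card 6 is at position 8.

Answer: 8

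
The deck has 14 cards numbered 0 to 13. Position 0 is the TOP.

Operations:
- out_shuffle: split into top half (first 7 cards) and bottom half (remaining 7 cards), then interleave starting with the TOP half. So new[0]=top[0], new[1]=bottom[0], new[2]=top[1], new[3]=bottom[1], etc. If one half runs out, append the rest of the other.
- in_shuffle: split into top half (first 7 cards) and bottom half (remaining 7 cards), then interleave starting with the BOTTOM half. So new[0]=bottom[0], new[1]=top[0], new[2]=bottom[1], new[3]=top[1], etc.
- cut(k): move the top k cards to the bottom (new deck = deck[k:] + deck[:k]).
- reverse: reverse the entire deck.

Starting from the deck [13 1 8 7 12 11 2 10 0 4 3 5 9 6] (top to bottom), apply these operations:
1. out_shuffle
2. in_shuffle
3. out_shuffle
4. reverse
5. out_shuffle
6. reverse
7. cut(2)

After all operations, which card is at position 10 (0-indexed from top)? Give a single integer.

After op 1 (out_shuffle): [13 10 1 0 8 4 7 3 12 5 11 9 2 6]
After op 2 (in_shuffle): [3 13 12 10 5 1 11 0 9 8 2 4 6 7]
After op 3 (out_shuffle): [3 0 13 9 12 8 10 2 5 4 1 6 11 7]
After op 4 (reverse): [7 11 6 1 4 5 2 10 8 12 9 13 0 3]
After op 5 (out_shuffle): [7 10 11 8 6 12 1 9 4 13 5 0 2 3]
After op 6 (reverse): [3 2 0 5 13 4 9 1 12 6 8 11 10 7]
After op 7 (cut(2)): [0 5 13 4 9 1 12 6 8 11 10 7 3 2]
Position 10: card 10.

Answer: 10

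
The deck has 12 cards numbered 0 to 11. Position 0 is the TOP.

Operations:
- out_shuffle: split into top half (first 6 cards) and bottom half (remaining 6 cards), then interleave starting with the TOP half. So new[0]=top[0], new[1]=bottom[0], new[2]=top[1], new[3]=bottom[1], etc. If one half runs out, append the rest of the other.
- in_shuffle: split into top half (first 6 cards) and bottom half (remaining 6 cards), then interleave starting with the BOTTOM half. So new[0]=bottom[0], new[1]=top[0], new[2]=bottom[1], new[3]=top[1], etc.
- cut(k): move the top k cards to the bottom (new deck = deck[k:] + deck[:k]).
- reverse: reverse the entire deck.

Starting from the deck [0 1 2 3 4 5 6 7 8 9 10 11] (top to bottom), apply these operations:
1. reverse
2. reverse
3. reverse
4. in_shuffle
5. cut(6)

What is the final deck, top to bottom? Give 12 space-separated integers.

After op 1 (reverse): [11 10 9 8 7 6 5 4 3 2 1 0]
After op 2 (reverse): [0 1 2 3 4 5 6 7 8 9 10 11]
After op 3 (reverse): [11 10 9 8 7 6 5 4 3 2 1 0]
After op 4 (in_shuffle): [5 11 4 10 3 9 2 8 1 7 0 6]
After op 5 (cut(6)): [2 8 1 7 0 6 5 11 4 10 3 9]

Answer: 2 8 1 7 0 6 5 11 4 10 3 9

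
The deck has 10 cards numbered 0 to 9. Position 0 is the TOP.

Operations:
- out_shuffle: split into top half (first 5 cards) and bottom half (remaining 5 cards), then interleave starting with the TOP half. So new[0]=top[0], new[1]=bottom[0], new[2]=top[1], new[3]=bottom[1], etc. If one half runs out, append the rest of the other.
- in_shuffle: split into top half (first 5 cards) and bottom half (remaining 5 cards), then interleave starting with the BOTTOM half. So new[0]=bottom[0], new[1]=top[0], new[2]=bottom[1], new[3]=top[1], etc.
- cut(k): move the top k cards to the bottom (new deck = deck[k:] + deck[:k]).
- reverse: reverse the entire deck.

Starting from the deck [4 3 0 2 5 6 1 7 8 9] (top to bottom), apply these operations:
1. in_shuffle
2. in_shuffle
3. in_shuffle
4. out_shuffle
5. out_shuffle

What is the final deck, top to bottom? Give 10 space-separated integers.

Answer: 1 4 8 6 0 7 5 3 9 2

Derivation:
After op 1 (in_shuffle): [6 4 1 3 7 0 8 2 9 5]
After op 2 (in_shuffle): [0 6 8 4 2 1 9 3 5 7]
After op 3 (in_shuffle): [1 0 9 6 3 8 5 4 7 2]
After op 4 (out_shuffle): [1 8 0 5 9 4 6 7 3 2]
After op 5 (out_shuffle): [1 4 8 6 0 7 5 3 9 2]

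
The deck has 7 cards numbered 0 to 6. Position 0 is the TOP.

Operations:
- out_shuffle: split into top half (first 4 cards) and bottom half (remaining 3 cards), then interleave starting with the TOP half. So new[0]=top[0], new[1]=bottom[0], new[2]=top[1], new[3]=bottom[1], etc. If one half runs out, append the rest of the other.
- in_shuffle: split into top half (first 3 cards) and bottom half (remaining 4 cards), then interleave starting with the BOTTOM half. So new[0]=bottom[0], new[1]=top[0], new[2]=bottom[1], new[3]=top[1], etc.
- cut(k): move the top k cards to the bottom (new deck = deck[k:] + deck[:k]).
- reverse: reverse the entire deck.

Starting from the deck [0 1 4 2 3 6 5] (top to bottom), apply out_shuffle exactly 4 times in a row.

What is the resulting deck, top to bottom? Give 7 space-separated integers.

Answer: 0 3 1 6 4 5 2

Derivation:
After op 1 (out_shuffle): [0 3 1 6 4 5 2]
After op 2 (out_shuffle): [0 4 3 5 1 2 6]
After op 3 (out_shuffle): [0 1 4 2 3 6 5]
After op 4 (out_shuffle): [0 3 1 6 4 5 2]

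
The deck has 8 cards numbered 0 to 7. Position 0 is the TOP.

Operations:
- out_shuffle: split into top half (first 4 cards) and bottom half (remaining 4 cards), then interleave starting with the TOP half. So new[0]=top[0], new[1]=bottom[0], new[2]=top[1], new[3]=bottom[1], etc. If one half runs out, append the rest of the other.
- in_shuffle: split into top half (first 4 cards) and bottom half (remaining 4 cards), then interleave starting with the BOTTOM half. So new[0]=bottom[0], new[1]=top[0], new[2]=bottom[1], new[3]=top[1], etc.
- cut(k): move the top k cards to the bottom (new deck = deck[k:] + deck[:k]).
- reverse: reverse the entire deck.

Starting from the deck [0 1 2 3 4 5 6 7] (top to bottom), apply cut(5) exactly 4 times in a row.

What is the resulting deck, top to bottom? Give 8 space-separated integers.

After op 1 (cut(5)): [5 6 7 0 1 2 3 4]
After op 2 (cut(5)): [2 3 4 5 6 7 0 1]
After op 3 (cut(5)): [7 0 1 2 3 4 5 6]
After op 4 (cut(5)): [4 5 6 7 0 1 2 3]

Answer: 4 5 6 7 0 1 2 3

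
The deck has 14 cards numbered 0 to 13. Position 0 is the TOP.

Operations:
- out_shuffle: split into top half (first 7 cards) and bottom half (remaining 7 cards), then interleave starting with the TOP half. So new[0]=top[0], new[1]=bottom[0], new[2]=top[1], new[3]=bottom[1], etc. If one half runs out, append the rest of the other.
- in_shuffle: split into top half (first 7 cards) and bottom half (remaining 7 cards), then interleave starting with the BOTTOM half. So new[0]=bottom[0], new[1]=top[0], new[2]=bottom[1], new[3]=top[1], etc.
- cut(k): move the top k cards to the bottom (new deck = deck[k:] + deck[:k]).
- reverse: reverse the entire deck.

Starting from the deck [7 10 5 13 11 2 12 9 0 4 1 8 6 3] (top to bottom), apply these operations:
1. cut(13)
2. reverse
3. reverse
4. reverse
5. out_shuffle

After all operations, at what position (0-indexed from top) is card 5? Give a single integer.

Answer: 7

Derivation:
After op 1 (cut(13)): [3 7 10 5 13 11 2 12 9 0 4 1 8 6]
After op 2 (reverse): [6 8 1 4 0 9 12 2 11 13 5 10 7 3]
After op 3 (reverse): [3 7 10 5 13 11 2 12 9 0 4 1 8 6]
After op 4 (reverse): [6 8 1 4 0 9 12 2 11 13 5 10 7 3]
After op 5 (out_shuffle): [6 2 8 11 1 13 4 5 0 10 9 7 12 3]
Card 5 is at position 7.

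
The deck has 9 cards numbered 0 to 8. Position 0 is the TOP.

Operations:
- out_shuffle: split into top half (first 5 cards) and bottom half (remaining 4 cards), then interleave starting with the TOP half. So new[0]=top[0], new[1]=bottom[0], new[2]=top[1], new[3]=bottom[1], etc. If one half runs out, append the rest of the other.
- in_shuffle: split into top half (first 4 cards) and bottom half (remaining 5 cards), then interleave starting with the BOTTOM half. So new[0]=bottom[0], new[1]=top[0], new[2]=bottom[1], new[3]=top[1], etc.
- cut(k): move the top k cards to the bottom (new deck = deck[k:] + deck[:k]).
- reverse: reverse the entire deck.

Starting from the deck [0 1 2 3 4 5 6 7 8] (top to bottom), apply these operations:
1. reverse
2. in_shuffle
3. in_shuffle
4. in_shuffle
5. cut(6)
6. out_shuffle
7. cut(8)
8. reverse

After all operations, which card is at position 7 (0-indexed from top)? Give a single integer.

After op 1 (reverse): [8 7 6 5 4 3 2 1 0]
After op 2 (in_shuffle): [4 8 3 7 2 6 1 5 0]
After op 3 (in_shuffle): [2 4 6 8 1 3 5 7 0]
After op 4 (in_shuffle): [1 2 3 4 5 6 7 8 0]
After op 5 (cut(6)): [7 8 0 1 2 3 4 5 6]
After op 6 (out_shuffle): [7 3 8 4 0 5 1 6 2]
After op 7 (cut(8)): [2 7 3 8 4 0 5 1 6]
After op 8 (reverse): [6 1 5 0 4 8 3 7 2]
Position 7: card 7.

Answer: 7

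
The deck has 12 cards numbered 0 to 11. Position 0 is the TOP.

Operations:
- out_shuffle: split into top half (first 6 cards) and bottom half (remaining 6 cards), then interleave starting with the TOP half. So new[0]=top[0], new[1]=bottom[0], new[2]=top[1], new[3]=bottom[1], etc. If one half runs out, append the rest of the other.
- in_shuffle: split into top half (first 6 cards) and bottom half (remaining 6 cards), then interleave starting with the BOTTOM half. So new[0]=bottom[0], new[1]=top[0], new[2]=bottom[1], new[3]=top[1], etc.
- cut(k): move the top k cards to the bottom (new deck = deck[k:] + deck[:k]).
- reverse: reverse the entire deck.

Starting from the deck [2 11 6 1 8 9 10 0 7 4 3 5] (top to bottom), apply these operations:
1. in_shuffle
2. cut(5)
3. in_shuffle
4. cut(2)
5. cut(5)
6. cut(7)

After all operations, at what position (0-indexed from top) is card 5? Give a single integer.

Answer: 9

Derivation:
After op 1 (in_shuffle): [10 2 0 11 7 6 4 1 3 8 5 9]
After op 2 (cut(5)): [6 4 1 3 8 5 9 10 2 0 11 7]
After op 3 (in_shuffle): [9 6 10 4 2 1 0 3 11 8 7 5]
After op 4 (cut(2)): [10 4 2 1 0 3 11 8 7 5 9 6]
After op 5 (cut(5)): [3 11 8 7 5 9 6 10 4 2 1 0]
After op 6 (cut(7)): [10 4 2 1 0 3 11 8 7 5 9 6]
Card 5 is at position 9.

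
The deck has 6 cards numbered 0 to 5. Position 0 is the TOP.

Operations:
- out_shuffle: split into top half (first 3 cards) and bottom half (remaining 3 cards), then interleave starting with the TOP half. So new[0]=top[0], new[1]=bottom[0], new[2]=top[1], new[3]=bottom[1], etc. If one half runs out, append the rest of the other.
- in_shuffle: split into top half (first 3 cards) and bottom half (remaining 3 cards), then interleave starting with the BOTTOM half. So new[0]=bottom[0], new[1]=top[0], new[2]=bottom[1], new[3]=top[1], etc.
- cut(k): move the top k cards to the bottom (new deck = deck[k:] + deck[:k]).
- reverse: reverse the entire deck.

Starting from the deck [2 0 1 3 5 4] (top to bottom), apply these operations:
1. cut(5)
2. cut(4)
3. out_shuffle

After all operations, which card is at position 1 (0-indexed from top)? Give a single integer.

Answer: 2

Derivation:
After op 1 (cut(5)): [4 2 0 1 3 5]
After op 2 (cut(4)): [3 5 4 2 0 1]
After op 3 (out_shuffle): [3 2 5 0 4 1]
Position 1: card 2.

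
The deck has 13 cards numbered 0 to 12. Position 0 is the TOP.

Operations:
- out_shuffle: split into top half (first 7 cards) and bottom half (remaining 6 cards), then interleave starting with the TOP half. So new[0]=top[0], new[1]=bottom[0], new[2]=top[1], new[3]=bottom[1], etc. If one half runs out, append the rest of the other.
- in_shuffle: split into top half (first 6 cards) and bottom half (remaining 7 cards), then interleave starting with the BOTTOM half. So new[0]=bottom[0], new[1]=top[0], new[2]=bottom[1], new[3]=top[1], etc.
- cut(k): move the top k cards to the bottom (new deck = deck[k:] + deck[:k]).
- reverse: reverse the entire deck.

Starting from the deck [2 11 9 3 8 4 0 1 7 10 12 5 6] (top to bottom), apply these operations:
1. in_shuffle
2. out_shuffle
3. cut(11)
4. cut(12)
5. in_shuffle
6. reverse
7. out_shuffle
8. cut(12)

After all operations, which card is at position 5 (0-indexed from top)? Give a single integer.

After op 1 (in_shuffle): [0 2 1 11 7 9 10 3 12 8 5 4 6]
After op 2 (out_shuffle): [0 3 2 12 1 8 11 5 7 4 9 6 10]
After op 3 (cut(11)): [6 10 0 3 2 12 1 8 11 5 7 4 9]
After op 4 (cut(12)): [9 6 10 0 3 2 12 1 8 11 5 7 4]
After op 5 (in_shuffle): [12 9 1 6 8 10 11 0 5 3 7 2 4]
After op 6 (reverse): [4 2 7 3 5 0 11 10 8 6 1 9 12]
After op 7 (out_shuffle): [4 10 2 8 7 6 3 1 5 9 0 12 11]
After op 8 (cut(12)): [11 4 10 2 8 7 6 3 1 5 9 0 12]
Position 5: card 7.

Answer: 7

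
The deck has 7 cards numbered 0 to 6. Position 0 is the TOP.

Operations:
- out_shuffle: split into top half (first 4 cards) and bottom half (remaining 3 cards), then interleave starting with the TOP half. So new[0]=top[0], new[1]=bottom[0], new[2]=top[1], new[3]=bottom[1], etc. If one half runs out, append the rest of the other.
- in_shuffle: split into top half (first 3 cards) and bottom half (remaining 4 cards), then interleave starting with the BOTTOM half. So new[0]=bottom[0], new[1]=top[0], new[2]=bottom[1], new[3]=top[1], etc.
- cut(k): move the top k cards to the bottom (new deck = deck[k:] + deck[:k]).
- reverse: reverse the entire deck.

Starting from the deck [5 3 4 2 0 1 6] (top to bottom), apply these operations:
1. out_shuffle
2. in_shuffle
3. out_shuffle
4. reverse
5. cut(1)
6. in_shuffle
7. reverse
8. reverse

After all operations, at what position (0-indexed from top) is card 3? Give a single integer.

Answer: 5

Derivation:
After op 1 (out_shuffle): [5 0 3 1 4 6 2]
After op 2 (in_shuffle): [1 5 4 0 6 3 2]
After op 3 (out_shuffle): [1 6 5 3 4 2 0]
After op 4 (reverse): [0 2 4 3 5 6 1]
After op 5 (cut(1)): [2 4 3 5 6 1 0]
After op 6 (in_shuffle): [5 2 6 4 1 3 0]
After op 7 (reverse): [0 3 1 4 6 2 5]
After op 8 (reverse): [5 2 6 4 1 3 0]
Card 3 is at position 5.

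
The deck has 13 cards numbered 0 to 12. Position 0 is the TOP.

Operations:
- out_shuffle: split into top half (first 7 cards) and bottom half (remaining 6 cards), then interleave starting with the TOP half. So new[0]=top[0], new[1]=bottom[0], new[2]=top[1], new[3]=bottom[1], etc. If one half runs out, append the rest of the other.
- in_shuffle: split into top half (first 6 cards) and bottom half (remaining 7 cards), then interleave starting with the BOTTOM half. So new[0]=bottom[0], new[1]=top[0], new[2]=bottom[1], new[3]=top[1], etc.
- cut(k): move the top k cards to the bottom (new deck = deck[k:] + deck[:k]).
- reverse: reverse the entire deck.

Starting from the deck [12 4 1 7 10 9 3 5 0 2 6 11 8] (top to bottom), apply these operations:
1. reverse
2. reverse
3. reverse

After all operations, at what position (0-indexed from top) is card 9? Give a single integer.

Answer: 7

Derivation:
After op 1 (reverse): [8 11 6 2 0 5 3 9 10 7 1 4 12]
After op 2 (reverse): [12 4 1 7 10 9 3 5 0 2 6 11 8]
After op 3 (reverse): [8 11 6 2 0 5 3 9 10 7 1 4 12]
Card 9 is at position 7.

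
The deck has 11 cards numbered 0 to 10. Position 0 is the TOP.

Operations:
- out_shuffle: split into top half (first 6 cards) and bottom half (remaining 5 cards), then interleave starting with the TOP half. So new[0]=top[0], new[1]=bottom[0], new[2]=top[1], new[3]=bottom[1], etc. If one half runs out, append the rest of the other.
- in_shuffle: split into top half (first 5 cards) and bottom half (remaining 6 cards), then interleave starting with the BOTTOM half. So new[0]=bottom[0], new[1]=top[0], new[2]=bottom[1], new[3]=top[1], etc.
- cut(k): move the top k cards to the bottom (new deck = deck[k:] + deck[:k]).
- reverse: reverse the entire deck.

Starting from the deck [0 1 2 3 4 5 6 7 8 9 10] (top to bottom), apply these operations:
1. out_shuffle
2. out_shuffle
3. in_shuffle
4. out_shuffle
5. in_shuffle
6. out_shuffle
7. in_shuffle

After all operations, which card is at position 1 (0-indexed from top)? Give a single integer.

Answer: 5

Derivation:
After op 1 (out_shuffle): [0 6 1 7 2 8 3 9 4 10 5]
After op 2 (out_shuffle): [0 3 6 9 1 4 7 10 2 5 8]
After op 3 (in_shuffle): [4 0 7 3 10 6 2 9 5 1 8]
After op 4 (out_shuffle): [4 2 0 9 7 5 3 1 10 8 6]
After op 5 (in_shuffle): [5 4 3 2 1 0 10 9 8 7 6]
After op 6 (out_shuffle): [5 10 4 9 3 8 2 7 1 6 0]
After op 7 (in_shuffle): [8 5 2 10 7 4 1 9 6 3 0]
Position 1: card 5.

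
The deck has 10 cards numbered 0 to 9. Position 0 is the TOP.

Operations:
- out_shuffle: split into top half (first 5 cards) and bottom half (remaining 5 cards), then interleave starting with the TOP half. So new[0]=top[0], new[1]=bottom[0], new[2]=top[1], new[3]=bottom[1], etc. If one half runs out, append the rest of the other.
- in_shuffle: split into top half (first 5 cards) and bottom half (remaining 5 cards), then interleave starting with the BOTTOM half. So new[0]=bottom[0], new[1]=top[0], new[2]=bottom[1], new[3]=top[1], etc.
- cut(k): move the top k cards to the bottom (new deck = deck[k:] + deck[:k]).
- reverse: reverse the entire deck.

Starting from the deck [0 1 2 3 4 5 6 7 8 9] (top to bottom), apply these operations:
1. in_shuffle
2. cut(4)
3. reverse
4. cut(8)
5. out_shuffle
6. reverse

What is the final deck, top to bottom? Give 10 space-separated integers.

After op 1 (in_shuffle): [5 0 6 1 7 2 8 3 9 4]
After op 2 (cut(4)): [7 2 8 3 9 4 5 0 6 1]
After op 3 (reverse): [1 6 0 5 4 9 3 8 2 7]
After op 4 (cut(8)): [2 7 1 6 0 5 4 9 3 8]
After op 5 (out_shuffle): [2 5 7 4 1 9 6 3 0 8]
After op 6 (reverse): [8 0 3 6 9 1 4 7 5 2]

Answer: 8 0 3 6 9 1 4 7 5 2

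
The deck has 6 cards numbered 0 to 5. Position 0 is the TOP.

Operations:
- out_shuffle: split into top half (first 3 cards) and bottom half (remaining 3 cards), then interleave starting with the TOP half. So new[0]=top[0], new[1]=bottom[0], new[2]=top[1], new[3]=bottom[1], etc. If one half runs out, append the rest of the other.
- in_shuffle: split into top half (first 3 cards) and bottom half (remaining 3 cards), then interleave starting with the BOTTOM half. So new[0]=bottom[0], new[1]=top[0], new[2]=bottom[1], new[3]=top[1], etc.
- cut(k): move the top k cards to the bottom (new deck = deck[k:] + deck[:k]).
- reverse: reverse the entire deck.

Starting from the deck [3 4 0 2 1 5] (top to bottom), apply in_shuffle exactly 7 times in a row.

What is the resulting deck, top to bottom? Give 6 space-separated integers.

After op 1 (in_shuffle): [2 3 1 4 5 0]
After op 2 (in_shuffle): [4 2 5 3 0 1]
After op 3 (in_shuffle): [3 4 0 2 1 5]
After op 4 (in_shuffle): [2 3 1 4 5 0]
After op 5 (in_shuffle): [4 2 5 3 0 1]
After op 6 (in_shuffle): [3 4 0 2 1 5]
After op 7 (in_shuffle): [2 3 1 4 5 0]

Answer: 2 3 1 4 5 0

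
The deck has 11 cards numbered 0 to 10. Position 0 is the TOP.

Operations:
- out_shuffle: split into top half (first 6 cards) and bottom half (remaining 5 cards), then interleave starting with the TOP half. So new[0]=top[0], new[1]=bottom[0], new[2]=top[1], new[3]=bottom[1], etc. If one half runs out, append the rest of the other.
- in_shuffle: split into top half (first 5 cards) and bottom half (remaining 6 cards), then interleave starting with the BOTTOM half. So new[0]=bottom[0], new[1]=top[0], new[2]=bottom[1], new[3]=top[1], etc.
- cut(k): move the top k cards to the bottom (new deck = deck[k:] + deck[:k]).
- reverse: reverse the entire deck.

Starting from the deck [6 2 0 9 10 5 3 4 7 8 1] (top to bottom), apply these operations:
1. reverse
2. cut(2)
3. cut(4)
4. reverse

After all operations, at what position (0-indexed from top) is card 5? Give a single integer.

Answer: 0

Derivation:
After op 1 (reverse): [1 8 7 4 3 5 10 9 0 2 6]
After op 2 (cut(2)): [7 4 3 5 10 9 0 2 6 1 8]
After op 3 (cut(4)): [10 9 0 2 6 1 8 7 4 3 5]
After op 4 (reverse): [5 3 4 7 8 1 6 2 0 9 10]
Card 5 is at position 0.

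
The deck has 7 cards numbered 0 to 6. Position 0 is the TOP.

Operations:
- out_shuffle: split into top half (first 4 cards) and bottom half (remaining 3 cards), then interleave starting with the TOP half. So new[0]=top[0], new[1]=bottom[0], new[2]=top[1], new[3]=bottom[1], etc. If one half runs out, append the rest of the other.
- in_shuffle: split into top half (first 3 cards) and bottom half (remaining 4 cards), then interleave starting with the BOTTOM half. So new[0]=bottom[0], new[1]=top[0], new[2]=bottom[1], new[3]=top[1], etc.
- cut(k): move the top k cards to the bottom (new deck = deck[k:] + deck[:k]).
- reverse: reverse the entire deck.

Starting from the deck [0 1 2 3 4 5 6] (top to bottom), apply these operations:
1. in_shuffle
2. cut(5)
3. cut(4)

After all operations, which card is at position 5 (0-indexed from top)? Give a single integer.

Answer: 3

Derivation:
After op 1 (in_shuffle): [3 0 4 1 5 2 6]
After op 2 (cut(5)): [2 6 3 0 4 1 5]
After op 3 (cut(4)): [4 1 5 2 6 3 0]
Position 5: card 3.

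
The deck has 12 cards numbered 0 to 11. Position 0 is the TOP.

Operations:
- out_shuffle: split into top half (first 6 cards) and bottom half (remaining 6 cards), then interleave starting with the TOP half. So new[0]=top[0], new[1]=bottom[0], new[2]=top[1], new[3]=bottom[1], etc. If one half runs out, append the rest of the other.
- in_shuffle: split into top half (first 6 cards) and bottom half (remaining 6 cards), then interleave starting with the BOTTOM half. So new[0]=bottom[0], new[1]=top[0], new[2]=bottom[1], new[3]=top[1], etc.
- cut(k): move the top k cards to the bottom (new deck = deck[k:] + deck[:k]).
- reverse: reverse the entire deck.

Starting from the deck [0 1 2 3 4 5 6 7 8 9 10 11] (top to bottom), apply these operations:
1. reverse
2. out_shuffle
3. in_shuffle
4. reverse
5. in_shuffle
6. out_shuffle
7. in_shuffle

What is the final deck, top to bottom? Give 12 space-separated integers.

After op 1 (reverse): [11 10 9 8 7 6 5 4 3 2 1 0]
After op 2 (out_shuffle): [11 5 10 4 9 3 8 2 7 1 6 0]
After op 3 (in_shuffle): [8 11 2 5 7 10 1 4 6 9 0 3]
After op 4 (reverse): [3 0 9 6 4 1 10 7 5 2 11 8]
After op 5 (in_shuffle): [10 3 7 0 5 9 2 6 11 4 8 1]
After op 6 (out_shuffle): [10 2 3 6 7 11 0 4 5 8 9 1]
After op 7 (in_shuffle): [0 10 4 2 5 3 8 6 9 7 1 11]

Answer: 0 10 4 2 5 3 8 6 9 7 1 11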